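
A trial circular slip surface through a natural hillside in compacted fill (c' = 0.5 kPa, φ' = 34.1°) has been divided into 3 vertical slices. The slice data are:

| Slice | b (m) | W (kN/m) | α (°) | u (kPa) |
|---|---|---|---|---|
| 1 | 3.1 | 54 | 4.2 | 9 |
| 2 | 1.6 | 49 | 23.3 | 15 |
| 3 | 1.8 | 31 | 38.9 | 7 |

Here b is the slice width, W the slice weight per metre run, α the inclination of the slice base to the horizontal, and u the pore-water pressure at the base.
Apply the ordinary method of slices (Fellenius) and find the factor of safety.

FS = 0.92

Ordinary method of slices: FS = Σ[c'·Δl_i + (W_i cosα_i − u_i·Δl_i)·tanφ'] / Σ W_i sinα_i, with Δl_i = b_i / cosα_i.
Slice 1: Δl = 3.1/cos4.2° = 3.108 m; N'_1 = 54·cos4.2° − 9·3.108 = 25.9; c'Δl = 1.55; W sinα = 4.0
Slice 2: Δl = 1.6/cos23.3° = 1.742 m; N'_2 = 49·cos23.3° − 15·1.742 = 18.9; c'Δl = 0.87; W sinα = 19.4
Slice 3: Δl = 1.8/cos38.9° = 2.313 m; N'_3 = 31·cos38.9° − 7·2.313 = 7.9; c'Δl = 1.16; W sinα = 19.5
Σc'Δl = 3.6 kN/m; ΣN' = 52.7 kN/m; ΣW sinα = 42.8 kN/m
Resisting = 3.6 + 52.7·tan34.1° = 3.6 + 35.7 = 39.3 kN/m
FS = 39.3 / 42.8 = 0.917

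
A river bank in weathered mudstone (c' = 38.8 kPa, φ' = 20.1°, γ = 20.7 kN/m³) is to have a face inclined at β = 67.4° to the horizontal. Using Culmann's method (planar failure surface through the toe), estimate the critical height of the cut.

Culmann's analysis gives the critical failure plane at α_cr = (β + φ')/2 = (67.4 + 20.1)/2 = 43.8°, and the critical height
H_c = (4c'/γ) · sinβ cosφ' / [1 − cos(β − φ')]
    = (4·38.8/20.7) · sin67.4°·cos20.1° / [1 − cos(47.3°)]
    = 7.498 · 0.9232·0.9391 / [1 − 0.6782]
    = 7.498 · 0.8670 / 0.3218
    = 20.20 m

H_c = 20.20 m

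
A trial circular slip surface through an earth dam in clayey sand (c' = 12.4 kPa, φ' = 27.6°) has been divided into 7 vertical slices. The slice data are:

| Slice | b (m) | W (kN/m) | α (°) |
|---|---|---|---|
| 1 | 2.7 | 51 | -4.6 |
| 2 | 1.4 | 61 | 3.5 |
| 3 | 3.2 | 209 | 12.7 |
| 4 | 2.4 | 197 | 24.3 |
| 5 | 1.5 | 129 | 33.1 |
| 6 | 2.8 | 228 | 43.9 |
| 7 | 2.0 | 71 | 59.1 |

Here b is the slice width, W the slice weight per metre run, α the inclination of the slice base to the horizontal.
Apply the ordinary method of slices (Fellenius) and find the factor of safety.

Ordinary method of slices: FS = Σ[c'·Δl_i + (W_i cosα_i)·tanφ'] / Σ W_i sinα_i, with Δl_i = b_i / cosα_i.
Slice 1: Δl = 2.7/cos(-4.6°) = 2.709 m; N'_1 = 51·cos(-4.6°) = 50.8; c'Δl = 33.59; W sinα = -4.1
Slice 2: Δl = 1.4/cos3.5° = 1.403 m; N'_2 = 61·cos3.5° = 60.9; c'Δl = 17.39; W sinα = 3.7
Slice 3: Δl = 3.2/cos12.7° = 3.280 m; N'_3 = 209·cos12.7° = 203.9; c'Δl = 40.68; W sinα = 45.9
Slice 4: Δl = 2.4/cos24.3° = 2.633 m; N'_4 = 197·cos24.3° = 179.5; c'Δl = 32.65; W sinα = 81.1
Slice 5: Δl = 1.5/cos33.1° = 1.791 m; N'_5 = 129·cos33.1° = 108.1; c'Δl = 22.20; W sinα = 70.4
Slice 6: Δl = 2.8/cos43.9° = 3.886 m; N'_6 = 228·cos43.9° = 164.3; c'Δl = 48.19; W sinα = 158.1
Slice 7: Δl = 2.0/cos59.1° = 3.895 m; N'_7 = 71·cos59.1° = 36.5; c'Δl = 48.29; W sinα = 60.9
Σc'Δl = 243.0 kN/m; ΣN' = 804.0 kN/m; ΣW sinα = 416.1 kN/m
Resisting = 243.0 + 804.0·tan27.6° = 243.0 + 420.3 = 663.3 kN/m
FS = 663.3 / 416.1 = 1.594

FS = 1.59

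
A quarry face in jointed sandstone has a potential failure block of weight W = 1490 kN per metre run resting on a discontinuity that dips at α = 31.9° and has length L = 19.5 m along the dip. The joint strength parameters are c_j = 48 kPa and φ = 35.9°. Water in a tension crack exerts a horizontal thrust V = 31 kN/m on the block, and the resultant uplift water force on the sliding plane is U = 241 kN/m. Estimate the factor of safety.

FS = 2.05

Resolving the block weight along and normal to the plane and applying the Mohr–Coulomb strength on the joint:
N' = W cosα − U − V sinα = 1490·cos31.9° − 241 − 31·sin31.9° = 1007.6 kN/m
Driving force T = W sinα + V cosα = 1490·sin31.9° + 31·cos31.9° = 813.7 kN/m
Resisting force R = c_j·L + N'·tanφ = 48·19.5 + 1007.6·tan35.9° = 936.0 + 729.4 = 1665.4 kN/m
FS = R / T = 1665.4 / 813.7 = 2.047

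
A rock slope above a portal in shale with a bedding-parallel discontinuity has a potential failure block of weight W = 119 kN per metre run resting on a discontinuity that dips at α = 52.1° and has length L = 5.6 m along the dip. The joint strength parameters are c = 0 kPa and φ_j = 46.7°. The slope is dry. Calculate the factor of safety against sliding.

FS = 0.83

Resolving the block weight along and normal to the plane and applying the Mohr–Coulomb strength on the joint:
N' = W cosα = 119·cos52.1° = 73.1 kN/m
Driving force T = W sinα = 119·sin52.1° = 93.9 kN/m
Resisting force R = c·L + N'·tanφ_j = 0·5.6 + 73.1·tan46.7° = 0.0 + 77.6 = 77.6 kN/m
FS = R / T = 77.6 / 93.9 = 0.826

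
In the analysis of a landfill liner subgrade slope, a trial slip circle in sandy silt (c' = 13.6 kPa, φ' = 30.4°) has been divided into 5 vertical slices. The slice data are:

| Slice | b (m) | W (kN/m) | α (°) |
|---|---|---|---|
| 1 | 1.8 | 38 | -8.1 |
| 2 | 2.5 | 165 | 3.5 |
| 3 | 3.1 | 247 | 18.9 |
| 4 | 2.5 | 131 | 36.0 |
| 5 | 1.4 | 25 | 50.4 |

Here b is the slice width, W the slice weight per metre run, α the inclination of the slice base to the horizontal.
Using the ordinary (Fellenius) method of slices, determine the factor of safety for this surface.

FS = 2.78

Ordinary method of slices: FS = Σ[c'·Δl_i + (W_i cosα_i)·tanφ'] / Σ W_i sinα_i, with Δl_i = b_i / cosα_i.
Slice 1: Δl = 1.8/cos(-8.1°) = 1.818 m; N'_1 = 38·cos(-8.1°) = 37.6; c'Δl = 24.73; W sinα = -5.4
Slice 2: Δl = 2.5/cos3.5° = 2.505 m; N'_2 = 165·cos3.5° = 164.7; c'Δl = 34.06; W sinα = 10.1
Slice 3: Δl = 3.1/cos18.9° = 3.277 m; N'_3 = 247·cos18.9° = 233.7; c'Δl = 44.56; W sinα = 80.0
Slice 4: Δl = 2.5/cos36.0° = 3.090 m; N'_4 = 131·cos36.0° = 106.0; c'Δl = 42.03; W sinα = 77.0
Slice 5: Δl = 1.4/cos50.4° = 2.196 m; N'_5 = 25·cos50.4° = 15.9; c'Δl = 29.87; W sinα = 19.3
Σc'Δl = 175.2 kN/m; ΣN' = 557.9 kN/m; ΣW sinα = 181.0 kN/m
Resisting = 175.2 + 557.9·tan30.4° = 175.2 + 327.3 = 502.6 kN/m
FS = 502.6 / 181.0 = 2.777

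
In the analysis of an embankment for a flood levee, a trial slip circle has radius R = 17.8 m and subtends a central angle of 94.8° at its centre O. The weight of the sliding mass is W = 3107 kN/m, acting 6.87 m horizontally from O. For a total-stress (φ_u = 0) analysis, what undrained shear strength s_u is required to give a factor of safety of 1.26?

FS = s_u·L_a·R / (W·d), so s_u = FS·W·d / (L_a·R).
Arc length L_a = R·θ = 17.8·(94.8°·π/180) = 17.8·1.6546 = 29.45 m
s_u = 1.26·3107·6.87 / (29.45·17.8) = 26894.8 / 524.23 = 51.30 kPa

s_u = 51.3 kPa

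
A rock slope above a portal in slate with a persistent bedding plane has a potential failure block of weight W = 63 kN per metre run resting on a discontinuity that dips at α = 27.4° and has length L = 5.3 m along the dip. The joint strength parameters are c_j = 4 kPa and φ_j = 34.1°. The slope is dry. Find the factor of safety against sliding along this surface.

Resolving the block weight along and normal to the plane and applying the Mohr–Coulomb strength on the joint:
N' = W cosα = 63·cos27.4° = 55.9 kN/m
Driving force T = W sinα = 63·sin27.4° = 29.0 kN/m
Resisting force R = c_j·L + N'·tanφ_j = 4·5.3 + 55.9·tan34.1° = 21.2 + 37.9 = 59.1 kN/m
FS = R / T = 59.1 / 29.0 = 2.037

FS = 2.04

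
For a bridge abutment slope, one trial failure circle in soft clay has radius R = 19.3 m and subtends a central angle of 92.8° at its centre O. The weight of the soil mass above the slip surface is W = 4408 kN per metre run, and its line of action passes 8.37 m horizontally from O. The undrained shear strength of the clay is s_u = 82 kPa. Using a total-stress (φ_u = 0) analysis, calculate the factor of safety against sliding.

Taking moments about the centre O, the resisting moment is provided by the undrained shear strength acting along the arc:
Arc length L_a = R·θ = 19.3·(92.8°·π/180) = 19.3·1.6197 = 31.26 m
M_R = s_u·L_a·R = 82·31.26·19.3 = 49471.4 kN·m/m
M_D = W·d = 4408·8.37 = 36895.0 kN·m/m
FS = M_R / M_D = 49471.4 / 36895.0 = 1.341

FS = 1.34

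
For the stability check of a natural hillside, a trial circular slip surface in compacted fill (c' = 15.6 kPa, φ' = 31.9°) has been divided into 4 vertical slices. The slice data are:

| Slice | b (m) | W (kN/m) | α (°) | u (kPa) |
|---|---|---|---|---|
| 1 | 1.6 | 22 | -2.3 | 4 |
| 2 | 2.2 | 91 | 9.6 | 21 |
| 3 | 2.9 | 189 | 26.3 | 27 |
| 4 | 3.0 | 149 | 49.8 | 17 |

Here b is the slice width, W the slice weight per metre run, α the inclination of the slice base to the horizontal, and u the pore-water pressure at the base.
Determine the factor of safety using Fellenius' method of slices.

FS = 1.33

Ordinary method of slices: FS = Σ[c'·Δl_i + (W_i cosα_i − u_i·Δl_i)·tanφ'] / Σ W_i sinα_i, with Δl_i = b_i / cosα_i.
Slice 1: Δl = 1.6/cos(-2.3°) = 1.601 m; N'_1 = 22·cos(-2.3°) − 4·1.601 = 15.6; c'Δl = 24.98; W sinα = -0.9
Slice 2: Δl = 2.2/cos9.6° = 2.231 m; N'_2 = 91·cos9.6° − 21·2.231 = 42.9; c'Δl = 34.81; W sinα = 15.2
Slice 3: Δl = 2.9/cos26.3° = 3.235 m; N'_3 = 189·cos26.3° − 27·3.235 = 82.1; c'Δl = 50.46; W sinα = 83.7
Slice 4: Δl = 3.0/cos49.8° = 4.648 m; N'_4 = 149·cos49.8° − 17·4.648 = 17.2; c'Δl = 72.51; W sinα = 113.8
Σc'Δl = 182.8 kN/m; ΣN' = 157.7 kN/m; ΣW sinα = 211.8 kN/m
Resisting = 182.8 + 157.7·tan31.9° = 182.8 + 98.2 = 280.9 kN/m
FS = 280.9 / 211.8 = 1.326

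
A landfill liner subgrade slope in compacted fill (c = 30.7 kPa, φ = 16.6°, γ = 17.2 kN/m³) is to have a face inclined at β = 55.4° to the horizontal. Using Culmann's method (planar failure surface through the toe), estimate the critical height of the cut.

H_c = 25.52 m

Culmann's analysis gives the critical failure plane at α_cr = (β + φ)/2 = (55.4 + 16.6)/2 = 36.0°, and the critical height
H_c = (4c/γ) · sinβ cosφ / [1 − cos(β − φ)]
    = (4·30.7/17.2) · sin55.4°·cos16.6° / [1 − cos(38.8°)]
    = 7.140 · 0.8231·0.9583 / [1 − 0.7793]
    = 7.140 · 0.7888 / 0.2207
    = 25.52 m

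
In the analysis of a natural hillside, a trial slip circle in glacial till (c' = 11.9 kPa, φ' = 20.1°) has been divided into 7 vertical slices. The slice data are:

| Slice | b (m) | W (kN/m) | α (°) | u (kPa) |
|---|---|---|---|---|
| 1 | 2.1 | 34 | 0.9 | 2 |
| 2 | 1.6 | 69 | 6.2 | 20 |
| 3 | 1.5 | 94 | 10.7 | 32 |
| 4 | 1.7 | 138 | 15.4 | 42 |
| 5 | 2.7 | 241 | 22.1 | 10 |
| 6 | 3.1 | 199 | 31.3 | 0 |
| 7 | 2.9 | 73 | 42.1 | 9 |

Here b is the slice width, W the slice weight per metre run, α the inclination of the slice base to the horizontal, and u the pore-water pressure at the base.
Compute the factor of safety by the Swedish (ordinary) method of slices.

FS = 1.34

Ordinary method of slices: FS = Σ[c'·Δl_i + (W_i cosα_i − u_i·Δl_i)·tanφ'] / Σ W_i sinα_i, with Δl_i = b_i / cosα_i.
Slice 1: Δl = 2.1/cos0.9° = 2.100 m; N'_1 = 34·cos0.9° − 2·2.100 = 29.8; c'Δl = 24.99; W sinα = 0.5
Slice 2: Δl = 1.6/cos6.2° = 1.609 m; N'_2 = 69·cos6.2° − 20·1.609 = 36.4; c'Δl = 19.15; W sinα = 7.5
Slice 3: Δl = 1.5/cos10.7° = 1.527 m; N'_3 = 94·cos10.7° − 32·1.527 = 43.5; c'Δl = 18.17; W sinα = 17.5
Slice 4: Δl = 1.7/cos15.4° = 1.763 m; N'_4 = 138·cos15.4° − 42·1.763 = 59.0; c'Δl = 20.98; W sinα = 36.6
Slice 5: Δl = 2.7/cos22.1° = 2.914 m; N'_5 = 241·cos22.1° − 10·2.914 = 194.2; c'Δl = 34.68; W sinα = 90.7
Slice 6: Δl = 3.1/cos31.3° = 3.628 m; N'_6 = 199·cos31.3° − 0·3.628 = 170.0; c'Δl = 43.17; W sinα = 103.4
Slice 7: Δl = 2.9/cos42.1° = 3.908 m; N'_7 = 73·cos42.1° − 9·3.908 = 19.0; c'Δl = 46.51; W sinα = 48.9
Σc'Δl = 207.7 kN/m; ΣN' = 551.9 kN/m; ΣW sinα = 305.1 kN/m
Resisting = 207.7 + 551.9·tan20.1° = 207.7 + 202.0 = 409.6 kN/m
FS = 409.6 / 305.1 = 1.343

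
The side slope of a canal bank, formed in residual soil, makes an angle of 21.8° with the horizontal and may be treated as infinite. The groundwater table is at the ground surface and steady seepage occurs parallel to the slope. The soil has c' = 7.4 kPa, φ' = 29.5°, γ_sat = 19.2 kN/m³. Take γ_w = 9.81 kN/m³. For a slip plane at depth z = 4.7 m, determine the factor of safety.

With seepage parallel to the slope and the water table at the surface, the effective normal stress on the slip plane uses the buoyant unit weight γ' = γ_sat − γ_w while the driving shear stress uses γ_sat:
FS = [c' + γ' z cos²β tanφ'] / [γ_sat z sinβ cosβ]
γ' = 19.2 − 9.81 = 9.39 kN/m³
Numerator = 7.4 + 9.39·4.7·cos²21.8°·tan29.5° = 7.4 + 9.39·4.7·0.8621·0.5658 = 28.926 kPa
Denominator = 19.2·4.7·sin21.8°·cos21.8° = 19.2·4.7·0.3714·0.9285 = 31.116 kPa
FS = 28.926 / 31.116 = 0.930

FS = 0.93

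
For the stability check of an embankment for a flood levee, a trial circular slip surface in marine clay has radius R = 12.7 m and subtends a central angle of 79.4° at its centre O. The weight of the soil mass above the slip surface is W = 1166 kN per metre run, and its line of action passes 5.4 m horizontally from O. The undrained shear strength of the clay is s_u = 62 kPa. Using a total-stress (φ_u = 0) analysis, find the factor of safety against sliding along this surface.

FS = 2.20

Taking moments about the centre O, the resisting moment is provided by the undrained shear strength acting along the arc:
Arc length L_a = R·θ = 12.7·(79.4°·π/180) = 12.7·1.3858 = 17.60 m
M_R = s_u·L_a·R = 62·17.60·12.7 = 13857.9 kN·m/m
M_D = W·d = 1166·5.4 = 6296.4 kN·m/m
FS = M_R / M_D = 13857.9 / 6296.4 = 2.201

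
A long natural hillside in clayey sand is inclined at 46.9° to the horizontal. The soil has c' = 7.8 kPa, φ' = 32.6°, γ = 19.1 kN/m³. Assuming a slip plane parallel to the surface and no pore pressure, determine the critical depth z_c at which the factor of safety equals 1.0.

Setting FS = 1.00 in FS = [c' + γz cos²β tanφ'] / [γz sinβ cosβ] and solving for z:
z = c' / [γ cosβ (FS·sinβ − cosβ·tanφ')]
  = 7.8 / [19.1·cos46.9°·(1.00·sin46.9° − cos46.9°·tan32.6°)]
  = 7.8 / [19.1·0.6833·(1.00·0.7302 − 0.6833·0.6395)]
  = 7.8 / 3.8263 = 2.039 m

z_c = 2.04 m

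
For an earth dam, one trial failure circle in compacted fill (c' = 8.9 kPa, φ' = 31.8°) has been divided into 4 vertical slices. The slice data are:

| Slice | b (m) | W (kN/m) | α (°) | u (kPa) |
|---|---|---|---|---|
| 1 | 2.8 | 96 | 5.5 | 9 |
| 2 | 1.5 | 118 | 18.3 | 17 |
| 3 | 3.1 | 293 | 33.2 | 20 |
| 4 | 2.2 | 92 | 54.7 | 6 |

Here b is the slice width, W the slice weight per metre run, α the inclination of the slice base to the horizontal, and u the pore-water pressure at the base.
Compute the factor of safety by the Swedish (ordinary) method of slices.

Ordinary method of slices: FS = Σ[c'·Δl_i + (W_i cosα_i − u_i·Δl_i)·tanφ'] / Σ W_i sinα_i, with Δl_i = b_i / cosα_i.
Slice 1: Δl = 2.8/cos5.5° = 2.813 m; N'_1 = 96·cos5.5° − 9·2.813 = 70.2; c'Δl = 25.04; W sinα = 9.2
Slice 2: Δl = 1.5/cos18.3° = 1.580 m; N'_2 = 118·cos18.3° − 17·1.580 = 85.2; c'Δl = 14.06; W sinα = 37.1
Slice 3: Δl = 3.1/cos33.2° = 3.705 m; N'_3 = 293·cos33.2° − 20·3.705 = 171.1; c'Δl = 32.97; W sinα = 160.4
Slice 4: Δl = 2.2/cos54.7° = 3.807 m; N'_4 = 92·cos54.7° − 6·3.807 = 30.3; c'Δl = 33.88; W sinα = 75.1
Σc'Δl = 106.0 kN/m; ΣN' = 356.8 kN/m; ΣW sinα = 281.8 kN/m
Resisting = 106.0 + 356.8·tan31.8° = 106.0 + 221.2 = 327.2 kN/m
FS = 327.2 / 281.8 = 1.161

FS = 1.16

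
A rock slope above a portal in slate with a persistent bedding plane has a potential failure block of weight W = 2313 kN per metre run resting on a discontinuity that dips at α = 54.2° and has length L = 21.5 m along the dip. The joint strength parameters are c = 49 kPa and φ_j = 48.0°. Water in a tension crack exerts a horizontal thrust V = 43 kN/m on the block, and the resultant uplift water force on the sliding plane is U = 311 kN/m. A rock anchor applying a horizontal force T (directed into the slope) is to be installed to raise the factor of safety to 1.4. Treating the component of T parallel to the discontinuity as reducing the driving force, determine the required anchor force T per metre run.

T = 285 kN/m

Resolving forces along and normal to the sliding plane, with the horizontal anchor force T adding T·sinα to the effective normal force and T·cosα acting up the plane against the driving force:
FS = [cL + (W cosα − U − V sinα + T sinα) tanφ_j] / [W sinα + V cosα − T cosα]
Without the anchor: N' = 1007.1 kN/m, driving T_d = 1901.1 kN/m, resisting R = 49·21.5 + 1007.1·tan48.0° = 2172.0 kN/m, FS = 1.14.
Setting FS = 1.4 and solving for T:
1.4·(1901.1 − T cos54.2°) = 2172.0 + T sin54.2°·tan48.0°
T·(sin54.2°·tan48.0° + 1.4·cos54.2°) = 1.4·1901.1 − 2172.0
T·(0.8111·1.1106 + 1.4·0.5850) = 2661.6 − 2172.0 = 489.6
T·1.7197 = 489.6
T = 284.7 kN/m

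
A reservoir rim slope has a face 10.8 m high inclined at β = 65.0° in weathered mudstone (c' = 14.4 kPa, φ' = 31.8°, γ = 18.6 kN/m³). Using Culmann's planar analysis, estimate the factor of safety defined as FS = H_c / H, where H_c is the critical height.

H_c = (4c'/γ) · sinβ cosφ' / [1 − cos(β − φ')]
    = (4·14.4/18.6) · sin65.0°·cos31.8° / [1 − cos33.2°]
    = 3.097 · 0.7703 / 0.1632 = 14.61 m
FS = H_c / H = 14.61 / 10.8 = 1.353

FS = 1.35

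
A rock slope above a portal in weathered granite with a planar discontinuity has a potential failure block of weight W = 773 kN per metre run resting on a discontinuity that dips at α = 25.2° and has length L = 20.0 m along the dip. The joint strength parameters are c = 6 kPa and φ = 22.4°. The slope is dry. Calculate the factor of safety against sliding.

FS = 1.24

Resolving the block weight along and normal to the plane and applying the Mohr–Coulomb strength on the joint:
N' = W cosα = 773·cos25.2° = 699.4 kN/m
Driving force T = W sinα = 773·sin25.2° = 329.1 kN/m
Resisting force R = c·L + N'·tanφ = 6·20.0 + 699.4·tan22.4° = 120.0 + 288.3 = 408.3 kN/m
FS = R / T = 408.3 / 329.1 = 1.241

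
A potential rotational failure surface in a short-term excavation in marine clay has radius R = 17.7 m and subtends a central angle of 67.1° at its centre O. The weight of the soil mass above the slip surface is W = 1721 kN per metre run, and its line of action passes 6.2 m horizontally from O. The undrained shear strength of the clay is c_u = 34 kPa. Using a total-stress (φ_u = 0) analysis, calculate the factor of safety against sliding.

Taking moments about the centre O, the resisting moment is provided by the undrained shear strength acting along the arc:
Arc length L_a = R·θ = 17.7·(67.1°·π/180) = 17.7·1.1711 = 20.73 m
M_R = c_u·L_a·R = 34·20.73·17.7 = 12474.6 kN·m/m
M_D = W·d = 1721·6.2 = 10670.2 kN·m/m
FS = M_R / M_D = 12474.6 / 10670.2 = 1.169

FS = 1.17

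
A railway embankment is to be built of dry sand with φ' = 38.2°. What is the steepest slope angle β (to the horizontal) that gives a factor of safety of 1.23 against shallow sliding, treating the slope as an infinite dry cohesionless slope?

For an infinite dry cohesionless slope FS = tanφ'/tanβ, so tanβ = tanφ' / FS.
tanβ = tan38.2° / 1.23 = 0.7869 / 1.23 = 0.6398
β = arctan(0.6398) = 32.61°

β = 32.6°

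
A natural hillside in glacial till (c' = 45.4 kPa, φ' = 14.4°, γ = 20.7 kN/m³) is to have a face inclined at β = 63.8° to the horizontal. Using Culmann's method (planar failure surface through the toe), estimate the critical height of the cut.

H_c = 21.83 m

Culmann's analysis gives the critical failure plane at α_cr = (β + φ')/2 = (63.8 + 14.4)/2 = 39.1°, and the critical height
H_c = (4c'/γ) · sinβ cosφ' / [1 − cos(β − φ')]
    = (4·45.4/20.7) · sin63.8°·cos14.4° / [1 − cos(49.4°)]
    = 8.773 · 0.8973·0.9686 / [1 − 0.6508]
    = 8.773 · 0.8691 / 0.3492
    = 21.83 m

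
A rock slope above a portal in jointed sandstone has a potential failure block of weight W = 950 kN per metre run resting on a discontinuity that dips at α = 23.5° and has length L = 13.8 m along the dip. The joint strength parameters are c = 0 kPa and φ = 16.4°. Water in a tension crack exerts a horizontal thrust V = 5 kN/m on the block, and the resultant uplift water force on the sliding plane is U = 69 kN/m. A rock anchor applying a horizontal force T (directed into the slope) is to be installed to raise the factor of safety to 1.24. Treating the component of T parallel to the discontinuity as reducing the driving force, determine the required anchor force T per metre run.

T = 191 kN/m

Resolving forces along and normal to the sliding plane, with the horizontal anchor force T adding T·sinα to the effective normal force and T·cosα acting up the plane against the driving force:
FS = [cL + (W cosα − U − V sinα + T sinα) tanφ] / [W sinα + V cosα − T cosα]
Without the anchor: N' = 800.2 kN/m, driving T_d = 383.4 kN/m, resisting R = 0·13.8 + 800.2·tan16.4° = 235.5 kN/m, FS = 0.61.
Setting FS = 1.24 and solving for T:
1.24·(383.4 − T cos23.5°) = 235.5 + T sin23.5°·tan16.4°
T·(sin23.5°·tan16.4° + 1.24·cos23.5°) = 1.24·383.4 − 235.5
T·(0.3987·0.2943 + 1.24·0.9171) = 475.4 − 235.5 = 239.9
T·1.2545 = 239.9
T = 191.2 kN/m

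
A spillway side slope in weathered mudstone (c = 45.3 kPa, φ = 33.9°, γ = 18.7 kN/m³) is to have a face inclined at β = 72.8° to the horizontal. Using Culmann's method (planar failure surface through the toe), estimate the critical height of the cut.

Culmann's analysis gives the critical failure plane at α_cr = (β + φ)/2 = (72.8 + 33.9)/2 = 53.3°, and the critical height
H_c = (4c/γ) · sinβ cosφ / [1 − cos(β − φ)]
    = (4·45.3/18.7) · sin72.8°·cos33.9° / [1 − cos(38.9°)]
    = 9.690 · 0.9553·0.8300 / [1 − 0.7782]
    = 9.690 · 0.7929 / 0.2218
    = 34.65 m

H_c = 34.65 m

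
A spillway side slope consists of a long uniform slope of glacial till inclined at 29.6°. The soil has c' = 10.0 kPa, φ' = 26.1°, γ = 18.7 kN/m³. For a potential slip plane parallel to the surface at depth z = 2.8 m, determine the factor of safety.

FS = 1.31

For an infinite slope with a slip plane parallel to the surface (no pore pressure): FS = [c' + γz cos²β tanφ'] / [γz sinβ cosβ].
γz = 18.7·2.8 = 52.36 kN/m²
Numerator = 10.0 + 52.36·cos²29.6°·tan26.1° = 10.0 + 52.36·0.7560·0.4899 = 29.393 kPa
Denominator = 52.36·sin29.6°·cos29.6° = 52.36·0.4939·0.8695 = 22.488 kPa
FS = 29.393 / 22.488 = 1.307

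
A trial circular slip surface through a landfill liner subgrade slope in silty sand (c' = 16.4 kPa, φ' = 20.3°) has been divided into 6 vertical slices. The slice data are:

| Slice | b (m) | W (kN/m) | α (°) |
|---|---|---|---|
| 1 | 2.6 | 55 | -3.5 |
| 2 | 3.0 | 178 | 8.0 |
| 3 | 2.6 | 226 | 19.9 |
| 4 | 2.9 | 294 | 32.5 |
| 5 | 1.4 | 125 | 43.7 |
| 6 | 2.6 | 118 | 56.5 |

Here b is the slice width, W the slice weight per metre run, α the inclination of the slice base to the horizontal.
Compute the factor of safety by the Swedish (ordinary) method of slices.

Ordinary method of slices: FS = Σ[c'·Δl_i + (W_i cosα_i)·tanφ'] / Σ W_i sinα_i, with Δl_i = b_i / cosα_i.
Slice 1: Δl = 2.6/cos(-3.5°) = 2.605 m; N'_1 = 55·cos(-3.5°) = 54.9; c'Δl = 42.72; W sinα = -3.4
Slice 2: Δl = 3.0/cos8.0° = 3.029 m; N'_2 = 178·cos8.0° = 176.3; c'Δl = 49.68; W sinα = 24.8
Slice 3: Δl = 2.6/cos19.9° = 2.765 m; N'_3 = 226·cos19.9° = 212.5; c'Δl = 45.35; W sinα = 76.9
Slice 4: Δl = 2.9/cos32.5° = 3.438 m; N'_4 = 294·cos32.5° = 248.0; c'Δl = 56.39; W sinα = 158.0
Slice 5: Δl = 1.4/cos43.7° = 1.936 m; N'_5 = 125·cos43.7° = 90.4; c'Δl = 31.76; W sinα = 86.4
Slice 6: Δl = 2.6/cos56.5° = 4.711 m; N'_6 = 118·cos56.5° = 65.1; c'Δl = 77.26; W sinα = 98.4
Σc'Δl = 303.2 kN/m; ΣN' = 847.1 kN/m; ΣW sinα = 441.1 kN/m
Resisting = 303.2 + 847.1·tan20.3° = 303.2 + 313.4 = 616.5 kN/m
FS = 616.5 / 441.1 = 1.398

FS = 1.40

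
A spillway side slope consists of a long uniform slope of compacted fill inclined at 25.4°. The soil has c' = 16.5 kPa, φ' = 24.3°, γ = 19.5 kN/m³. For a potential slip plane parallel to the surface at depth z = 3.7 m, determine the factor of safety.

For an infinite slope with a slip plane parallel to the surface (no pore pressure): FS = [c' + γz cos²β tanφ'] / [γz sinβ cosβ].
γz = 19.5·3.7 = 72.15 kN/m²
Numerator = 16.5 + 72.15·cos²25.4°·tan24.3° = 16.5 + 72.15·0.8160·0.4515 = 43.083 kPa
Denominator = 72.15·sin25.4°·cos25.4° = 72.15·0.4289·0.9033 = 27.956 kPa
FS = 43.083 / 27.956 = 1.541

FS = 1.54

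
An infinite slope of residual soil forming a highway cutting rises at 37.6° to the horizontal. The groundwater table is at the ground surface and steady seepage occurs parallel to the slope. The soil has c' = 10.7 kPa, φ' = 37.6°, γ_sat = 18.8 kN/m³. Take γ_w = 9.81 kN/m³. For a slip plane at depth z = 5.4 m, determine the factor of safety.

With seepage parallel to the slope and the water table at the surface, the effective normal stress on the slip plane uses the buoyant unit weight γ' = γ_sat − γ_w while the driving shear stress uses γ_sat:
FS = [c' + γ' z cos²β tanφ'] / [γ_sat z sinβ cosβ]
γ' = 18.8 − 9.81 = 8.99 kN/m³
Numerator = 10.7 + 8.99·5.4·cos²37.6°·tan37.6° = 10.7 + 8.99·5.4·0.6277·0.7701 = 34.168 kPa
Denominator = 18.8·5.4·sin37.6°·cos37.6° = 18.8·5.4·0.6101·0.7923 = 49.076 kPa
FS = 34.168 / 49.076 = 0.696

FS = 0.70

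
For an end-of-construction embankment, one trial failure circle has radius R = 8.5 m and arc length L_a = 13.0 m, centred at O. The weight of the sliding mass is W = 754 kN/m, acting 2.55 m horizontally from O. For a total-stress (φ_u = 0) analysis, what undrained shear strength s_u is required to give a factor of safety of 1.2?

FS = s_u·L_a·R / (W·d), so s_u = FS·W·d / (L_a·R).
s_u = 1.2·754·2.55 / (13.00·8.5) = 2307.2 / 110.50 = 20.88 kPa

s_u = 20.9 kPa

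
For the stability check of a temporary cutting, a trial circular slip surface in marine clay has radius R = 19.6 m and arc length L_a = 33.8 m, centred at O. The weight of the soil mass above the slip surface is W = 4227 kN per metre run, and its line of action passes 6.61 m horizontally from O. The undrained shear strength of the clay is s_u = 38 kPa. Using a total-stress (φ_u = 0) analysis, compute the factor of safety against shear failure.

Taking moments about the centre O, the resisting moment is provided by the undrained shear strength acting along the arc:
M_R = s_u·L_a·R = 38·33.80·19.6 = 25174.2 kN·m/m
M_D = W·d = 4227·6.61 = 27940.5 kN·m/m
FS = M_R / M_D = 25174.2 / 27940.5 = 0.901

FS = 0.90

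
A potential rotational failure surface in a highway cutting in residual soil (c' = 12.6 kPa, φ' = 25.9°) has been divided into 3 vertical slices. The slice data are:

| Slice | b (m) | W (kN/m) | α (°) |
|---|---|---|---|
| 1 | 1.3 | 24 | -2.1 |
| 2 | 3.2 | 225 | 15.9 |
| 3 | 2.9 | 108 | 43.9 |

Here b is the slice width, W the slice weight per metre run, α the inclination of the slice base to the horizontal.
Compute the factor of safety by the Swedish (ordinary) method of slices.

FS = 1.94

Ordinary method of slices: FS = Σ[c'·Δl_i + (W_i cosα_i)·tanφ'] / Σ W_i sinα_i, with Δl_i = b_i / cosα_i.
Slice 1: Δl = 1.3/cos(-2.1°) = 1.301 m; N'_1 = 24·cos(-2.1°) = 24.0; c'Δl = 16.39; W sinα = -0.9
Slice 2: Δl = 3.2/cos15.9° = 3.327 m; N'_2 = 225·cos15.9° = 216.4; c'Δl = 41.92; W sinα = 61.6
Slice 3: Δl = 2.9/cos43.9° = 4.025 m; N'_3 = 108·cos43.9° = 77.8; c'Δl = 50.71; W sinα = 74.9
Σc'Δl = 109.0 kN/m; ΣN' = 318.2 kN/m; ΣW sinα = 135.6 kN/m
Resisting = 109.0 + 318.2·tan25.9° = 109.0 + 154.5 = 263.5 kN/m
FS = 263.5 / 135.6 = 1.943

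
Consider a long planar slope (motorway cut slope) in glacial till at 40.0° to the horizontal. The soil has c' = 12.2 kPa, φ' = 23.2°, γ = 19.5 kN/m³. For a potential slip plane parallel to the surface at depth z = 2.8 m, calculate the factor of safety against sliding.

FS = 0.96

For an infinite slope with a slip plane parallel to the surface (no pore pressure): FS = [c' + γz cos²β tanφ'] / [γz sinβ cosβ].
γz = 19.5·2.8 = 54.60 kN/m²
Numerator = 12.2 + 54.60·cos²40.0°·tan23.2° = 12.2 + 54.60·0.5868·0.4286 = 25.933 kPa
Denominator = 54.60·sin40.0°·cos40.0° = 54.60·0.6428·0.7660 = 26.885 kPa
FS = 25.933 / 26.885 = 0.965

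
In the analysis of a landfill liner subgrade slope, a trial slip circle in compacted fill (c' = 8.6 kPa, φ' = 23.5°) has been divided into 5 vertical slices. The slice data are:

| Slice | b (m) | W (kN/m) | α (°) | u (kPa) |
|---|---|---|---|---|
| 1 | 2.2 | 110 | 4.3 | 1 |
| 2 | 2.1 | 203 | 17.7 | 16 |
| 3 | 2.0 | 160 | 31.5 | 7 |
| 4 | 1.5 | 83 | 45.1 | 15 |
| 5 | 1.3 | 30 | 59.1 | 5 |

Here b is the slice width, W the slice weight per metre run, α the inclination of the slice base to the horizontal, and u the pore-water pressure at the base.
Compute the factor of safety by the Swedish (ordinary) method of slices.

FS = 1.17

Ordinary method of slices: FS = Σ[c'·Δl_i + (W_i cosα_i − u_i·Δl_i)·tanφ'] / Σ W_i sinα_i, with Δl_i = b_i / cosα_i.
Slice 1: Δl = 2.2/cos4.3° = 2.206 m; N'_1 = 110·cos4.3° − 1·2.206 = 107.5; c'Δl = 18.97; W sinα = 8.2
Slice 2: Δl = 2.1/cos17.7° = 2.204 m; N'_2 = 203·cos17.7° − 16·2.204 = 158.1; c'Δl = 18.96; W sinα = 61.7
Slice 3: Δl = 2.0/cos31.5° = 2.346 m; N'_3 = 160·cos31.5° − 7·2.346 = 120.0; c'Δl = 20.17; W sinα = 83.6
Slice 4: Δl = 1.5/cos45.1° = 2.125 m; N'_4 = 83·cos45.1° − 15·2.125 = 26.7; c'Δl = 18.28; W sinα = 58.8
Slice 5: Δl = 1.3/cos59.1° = 2.531 m; N'_5 = 30·cos59.1° − 5·2.531 = 2.7; c'Δl = 21.77; W sinα = 25.7
Σc'Δl = 98.1 kN/m; ΣN' = 415.1 kN/m; ΣW sinα = 238.1 kN/m
Resisting = 98.1 + 415.1·tan23.5° = 98.1 + 180.5 = 278.6 kN/m
FS = 278.6 / 238.1 = 1.170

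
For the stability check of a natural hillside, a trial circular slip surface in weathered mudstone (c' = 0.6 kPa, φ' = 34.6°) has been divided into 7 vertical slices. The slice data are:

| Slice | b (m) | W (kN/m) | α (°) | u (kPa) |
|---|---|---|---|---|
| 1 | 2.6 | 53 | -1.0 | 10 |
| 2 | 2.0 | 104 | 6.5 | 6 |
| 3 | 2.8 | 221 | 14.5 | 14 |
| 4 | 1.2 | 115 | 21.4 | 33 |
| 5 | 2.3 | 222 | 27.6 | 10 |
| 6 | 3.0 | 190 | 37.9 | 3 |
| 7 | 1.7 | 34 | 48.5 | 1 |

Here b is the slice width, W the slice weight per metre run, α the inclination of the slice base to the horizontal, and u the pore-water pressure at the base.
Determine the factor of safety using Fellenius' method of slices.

Ordinary method of slices: FS = Σ[c'·Δl_i + (W_i cosα_i − u_i·Δl_i)·tanφ'] / Σ W_i sinα_i, with Δl_i = b_i / cosα_i.
Slice 1: Δl = 2.6/cos(-1.0°) = 2.600 m; N'_1 = 53·cos(-1.0°) − 10·2.600 = 27.0; c'Δl = 1.56; W sinα = -0.9
Slice 2: Δl = 2.0/cos6.5° = 2.013 m; N'_2 = 104·cos6.5° − 6·2.013 = 91.3; c'Δl = 1.21; W sinα = 11.8
Slice 3: Δl = 2.8/cos14.5° = 2.892 m; N'_3 = 221·cos14.5° − 14·2.892 = 173.5; c'Δl = 1.74; W sinα = 55.3
Slice 4: Δl = 1.2/cos21.4° = 1.289 m; N'_4 = 115·cos21.4° − 33·1.289 = 64.5; c'Δl = 0.77; W sinα = 42.0
Slice 5: Δl = 2.3/cos27.6° = 2.595 m; N'_5 = 222·cos27.6° − 10·2.595 = 170.8; c'Δl = 1.56; W sinα = 102.9
Slice 6: Δl = 3.0/cos37.9° = 3.802 m; N'_6 = 190·cos37.9° − 3·3.802 = 138.5; c'Δl = 2.28; W sinα = 116.7
Slice 7: Δl = 1.7/cos48.5° = 2.566 m; N'_7 = 34·cos48.5° − 1·2.566 = 20.0; c'Δl = 1.54; W sinα = 25.5
Σc'Δl = 10.7 kN/m; ΣN' = 685.5 kN/m; ΣW sinα = 353.2 kN/m
Resisting = 10.7 + 685.5·tan34.6° = 10.7 + 472.9 = 483.6 kN/m
FS = 483.6 / 353.2 = 1.369

FS = 1.37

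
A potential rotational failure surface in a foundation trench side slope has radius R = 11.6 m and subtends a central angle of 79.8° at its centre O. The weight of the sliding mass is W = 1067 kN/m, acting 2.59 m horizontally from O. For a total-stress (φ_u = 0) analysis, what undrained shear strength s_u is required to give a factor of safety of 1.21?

s_u = 17.8 kPa

FS = s_u·L_a·R / (W·d), so s_u = FS·W·d / (L_a·R).
Arc length L_a = R·θ = 11.6·(79.8°·π/180) = 11.6·1.3928 = 16.16 m
s_u = 1.21·1067·2.59 / (16.16·11.6) = 3343.9 / 187.41 = 17.84 kPa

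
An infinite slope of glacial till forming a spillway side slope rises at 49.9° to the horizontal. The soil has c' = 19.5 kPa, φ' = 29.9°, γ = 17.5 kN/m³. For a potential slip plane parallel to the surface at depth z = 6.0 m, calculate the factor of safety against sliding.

FS = 0.86

For an infinite slope with a slip plane parallel to the surface (no pore pressure): FS = [c' + γz cos²β tanφ'] / [γz sinβ cosβ].
γz = 17.5·6.0 = 105.00 kN/m²
Numerator = 19.5 + 105.00·cos²49.9°·tan29.9° = 19.5 + 105.00·0.4149·0.5750 = 44.550 kPa
Denominator = 105.00·sin49.9°·cos49.9° = 105.00·0.7649·0.6441 = 51.734 kPa
FS = 44.550 / 51.734 = 0.861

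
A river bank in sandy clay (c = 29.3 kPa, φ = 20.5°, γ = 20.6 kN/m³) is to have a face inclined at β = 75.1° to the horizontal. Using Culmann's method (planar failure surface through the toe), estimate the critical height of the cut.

H_c = 12.24 m

Culmann's analysis gives the critical failure plane at α_cr = (β + φ)/2 = (75.1 + 20.5)/2 = 47.8°, and the critical height
H_c = (4c/γ) · sinβ cosφ / [1 − cos(β − φ)]
    = (4·29.3/20.6) · sin75.1°·cos20.5° / [1 − cos(54.6°)]
    = 5.689 · 0.9664·0.9367 / [1 − 0.5793]
    = 5.689 · 0.9052 / 0.4207
    = 12.24 m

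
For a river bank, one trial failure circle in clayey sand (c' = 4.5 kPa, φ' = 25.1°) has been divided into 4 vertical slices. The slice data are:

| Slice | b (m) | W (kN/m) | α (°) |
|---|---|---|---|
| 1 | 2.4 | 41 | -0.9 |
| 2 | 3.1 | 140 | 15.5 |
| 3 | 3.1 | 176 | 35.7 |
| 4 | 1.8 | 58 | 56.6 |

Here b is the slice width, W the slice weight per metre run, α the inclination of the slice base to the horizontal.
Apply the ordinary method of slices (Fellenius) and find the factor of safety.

Ordinary method of slices: FS = Σ[c'·Δl_i + (W_i cosα_i)·tanφ'] / Σ W_i sinα_i, with Δl_i = b_i / cosα_i.
Slice 1: Δl = 2.4/cos(-0.9°) = 2.400 m; N'_1 = 41·cos(-0.9°) = 41.0; c'Δl = 10.80; W sinα = -0.6
Slice 2: Δl = 3.1/cos15.5° = 3.217 m; N'_2 = 140·cos15.5° = 134.9; c'Δl = 14.48; W sinα = 37.4
Slice 3: Δl = 3.1/cos35.7° = 3.817 m; N'_3 = 176·cos35.7° = 142.9; c'Δl = 17.18; W sinα = 102.7
Slice 4: Δl = 1.8/cos56.6° = 3.270 m; N'_4 = 58·cos56.6° = 31.9; c'Δl = 14.71; W sinα = 48.4
Σc'Δl = 57.2 kN/m; ΣN' = 350.8 kN/m; ΣW sinα = 187.9 kN/m
Resisting = 57.2 + 350.8·tan25.1° = 57.2 + 164.3 = 221.5 kN/m
FS = 221.5 / 187.9 = 1.179

FS = 1.18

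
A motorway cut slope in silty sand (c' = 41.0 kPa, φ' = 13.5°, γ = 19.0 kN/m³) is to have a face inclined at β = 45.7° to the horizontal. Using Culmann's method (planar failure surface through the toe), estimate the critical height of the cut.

Culmann's analysis gives the critical failure plane at α_cr = (β + φ')/2 = (45.7 + 13.5)/2 = 29.6°, and the critical height
H_c = (4c'/γ) · sinβ cosφ' / [1 − cos(β − φ')]
    = (4·41.0/19.0) · sin45.7°·cos13.5° / [1 − cos(32.2°)]
    = 8.632 · 0.7157·0.9724 / [1 − 0.8462]
    = 8.632 · 0.6959 / 0.1538
    = 39.05 m

H_c = 39.05 m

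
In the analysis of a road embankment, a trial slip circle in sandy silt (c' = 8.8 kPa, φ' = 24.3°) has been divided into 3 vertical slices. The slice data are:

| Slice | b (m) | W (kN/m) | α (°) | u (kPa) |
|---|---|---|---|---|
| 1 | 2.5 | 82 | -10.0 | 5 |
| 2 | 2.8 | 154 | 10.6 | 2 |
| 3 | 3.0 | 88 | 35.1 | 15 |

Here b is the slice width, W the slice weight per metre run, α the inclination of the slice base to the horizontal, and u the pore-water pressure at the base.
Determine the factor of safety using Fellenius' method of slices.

Ordinary method of slices: FS = Σ[c'·Δl_i + (W_i cosα_i − u_i·Δl_i)·tanφ'] / Σ W_i sinα_i, with Δl_i = b_i / cosα_i.
Slice 1: Δl = 2.5/cos(-10.0°) = 2.539 m; N'_1 = 82·cos(-10.0°) − 5·2.539 = 68.1; c'Δl = 22.34; W sinα = -14.2
Slice 2: Δl = 2.8/cos10.6° = 2.849 m; N'_2 = 154·cos10.6° − 2·2.849 = 145.7; c'Δl = 25.07; W sinα = 28.3
Slice 3: Δl = 3.0/cos35.1° = 3.667 m; N'_3 = 88·cos35.1° − 15·3.667 = 17.0; c'Δl = 32.27; W sinα = 50.6
Σc'Δl = 79.7 kN/m; ΣN' = 230.7 kN/m; ΣW sinα = 64.7 kN/m
Resisting = 79.7 + 230.7·tan24.3° = 79.7 + 104.2 = 183.9 kN/m
FS = 183.9 / 64.7 = 2.842

FS = 2.84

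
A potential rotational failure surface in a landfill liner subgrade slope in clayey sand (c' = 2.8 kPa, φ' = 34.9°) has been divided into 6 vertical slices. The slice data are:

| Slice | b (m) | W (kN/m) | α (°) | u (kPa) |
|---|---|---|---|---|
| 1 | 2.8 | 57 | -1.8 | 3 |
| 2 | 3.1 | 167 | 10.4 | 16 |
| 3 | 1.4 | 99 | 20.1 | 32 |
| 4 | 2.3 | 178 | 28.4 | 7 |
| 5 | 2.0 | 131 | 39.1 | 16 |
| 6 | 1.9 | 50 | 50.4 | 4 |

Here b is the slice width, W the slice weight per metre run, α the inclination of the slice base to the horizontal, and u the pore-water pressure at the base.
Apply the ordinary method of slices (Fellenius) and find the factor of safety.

FS = 1.27

Ordinary method of slices: FS = Σ[c'·Δl_i + (W_i cosα_i − u_i·Δl_i)·tanφ'] / Σ W_i sinα_i, with Δl_i = b_i / cosα_i.
Slice 1: Δl = 2.8/cos(-1.8°) = 2.801 m; N'_1 = 57·cos(-1.8°) − 3·2.801 = 48.6; c'Δl = 7.84; W sinα = -1.8
Slice 2: Δl = 3.1/cos10.4° = 3.152 m; N'_2 = 167·cos10.4° − 16·3.152 = 113.8; c'Δl = 8.82; W sinα = 30.1
Slice 3: Δl = 1.4/cos20.1° = 1.491 m; N'_3 = 99·cos20.1° − 32·1.491 = 45.3; c'Δl = 4.17; W sinα = 34.0
Slice 4: Δl = 2.3/cos28.4° = 2.615 m; N'_4 = 178·cos28.4° − 7·2.615 = 138.3; c'Δl = 7.32; W sinα = 84.7
Slice 5: Δl = 2.0/cos39.1° = 2.577 m; N'_5 = 131·cos39.1° − 16·2.577 = 60.4; c'Δl = 7.22; W sinα = 82.6
Slice 6: Δl = 1.9/cos50.4° = 2.981 m; N'_6 = 50·cos50.4° − 4·2.981 = 19.9; c'Δl = 8.35; W sinα = 38.5
Σc'Δl = 43.7 kN/m; ΣN' = 426.3 kN/m; ΣW sinα = 268.2 kN/m
Resisting = 43.7 + 426.3·tan34.9° = 43.7 + 297.4 = 341.1 kN/m
FS = 341.1 / 268.2 = 1.272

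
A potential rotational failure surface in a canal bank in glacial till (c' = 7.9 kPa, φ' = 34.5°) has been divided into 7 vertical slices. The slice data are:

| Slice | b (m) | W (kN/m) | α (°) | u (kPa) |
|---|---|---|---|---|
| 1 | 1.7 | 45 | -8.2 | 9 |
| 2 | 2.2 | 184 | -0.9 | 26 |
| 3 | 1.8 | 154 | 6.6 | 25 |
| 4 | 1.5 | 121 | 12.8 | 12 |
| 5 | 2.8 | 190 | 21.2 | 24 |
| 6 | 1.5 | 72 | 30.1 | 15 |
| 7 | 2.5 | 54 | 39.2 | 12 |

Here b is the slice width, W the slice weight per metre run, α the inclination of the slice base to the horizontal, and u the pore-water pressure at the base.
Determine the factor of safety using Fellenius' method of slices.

FS = 2.69

Ordinary method of slices: FS = Σ[c'·Δl_i + (W_i cosα_i − u_i·Δl_i)·tanφ'] / Σ W_i sinα_i, with Δl_i = b_i / cosα_i.
Slice 1: Δl = 1.7/cos(-8.2°) = 1.718 m; N'_1 = 45·cos(-8.2°) − 9·1.718 = 29.1; c'Δl = 13.57; W sinα = -6.4
Slice 2: Δl = 2.2/cos(-0.9°) = 2.200 m; N'_2 = 184·cos(-0.9°) − 26·2.200 = 126.8; c'Δl = 17.38; W sinα = -2.9
Slice 3: Δl = 1.8/cos6.6° = 1.812 m; N'_3 = 154·cos6.6° − 25·1.812 = 107.7; c'Δl = 14.31; W sinα = 17.7
Slice 4: Δl = 1.5/cos12.8° = 1.538 m; N'_4 = 121·cos12.8° − 12·1.538 = 99.5; c'Δl = 12.15; W sinα = 26.8
Slice 5: Δl = 2.8/cos21.2° = 3.003 m; N'_5 = 190·cos21.2° − 24·3.003 = 105.1; c'Δl = 23.73; W sinα = 68.7
Slice 6: Δl = 1.5/cos30.1° = 1.734 m; N'_6 = 72·cos30.1° − 15·1.734 = 36.3; c'Δl = 13.70; W sinα = 36.1
Slice 7: Δl = 2.5/cos39.2° = 3.226 m; N'_7 = 54·cos39.2° − 12·3.226 = 3.1; c'Δl = 25.49; W sinα = 34.1
Σc'Δl = 120.3 kN/m; ΣN' = 507.5 kN/m; ΣW sinα = 174.1 kN/m
Resisting = 120.3 + 507.5·tan34.5° = 120.3 + 348.8 = 469.2 kN/m
FS = 469.2 / 174.1 = 2.694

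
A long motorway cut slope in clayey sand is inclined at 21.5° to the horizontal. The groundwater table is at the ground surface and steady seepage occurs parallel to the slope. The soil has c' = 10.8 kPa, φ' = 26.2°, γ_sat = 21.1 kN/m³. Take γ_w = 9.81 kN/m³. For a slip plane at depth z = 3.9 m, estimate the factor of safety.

FS = 1.05

With seepage parallel to the slope and the water table at the surface, the effective normal stress on the slip plane uses the buoyant unit weight γ' = γ_sat − γ_w while the driving shear stress uses γ_sat:
FS = [c' + γ' z cos²β tanφ'] / [γ_sat z sinβ cosβ]
γ' = 21.1 − 9.81 = 11.29 kN/m³
Numerator = 10.8 + 11.29·3.9·cos²21.5°·tan26.2° = 10.8 + 11.29·3.9·0.8657·0.4921 = 29.556 kPa
Denominator = 21.1·3.9·sin21.5°·cos21.5° = 21.1·3.9·0.3665·0.9304 = 28.061 kPa
FS = 29.556 / 28.061 = 1.053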